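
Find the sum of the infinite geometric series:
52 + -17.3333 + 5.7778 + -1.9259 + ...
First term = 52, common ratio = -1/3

For |r| < 1, S = a / (1 - r)
S = 52 / (1 - (-1/3))
S = 52 / (4/3)
S = 39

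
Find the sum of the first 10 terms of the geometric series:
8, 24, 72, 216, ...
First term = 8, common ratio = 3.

Sₙ = a(1 - rⁿ) / (1 - r)
S_10 = 8(1 - 3^10) / (1 - 3)
S_10 = 8(1 - 59049) / (-2)
S_10 = 236192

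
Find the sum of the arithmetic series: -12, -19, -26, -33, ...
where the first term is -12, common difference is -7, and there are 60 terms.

Sₙ = n/2 × (first + last)
Last term = a + (n-1)d = -12 + (60-1)×(-7) = -425
S_60 = 60/2 × (-12 + (-425))
S_60 = 60/2 × (-437) = -13110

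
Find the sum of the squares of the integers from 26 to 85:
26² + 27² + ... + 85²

Use ∑_{k=1}^{n} k² = n(n+1)(2n+1)/6, then subtract the first 25 terms.
∑_{k=1}^{85} k² = 85×86×171/6 = 208335
∑_{k=1}^{25} k² = 25×26×51/6 = 5525
∑_{k=26}^{85} k² = 208335 - 5525 = 202810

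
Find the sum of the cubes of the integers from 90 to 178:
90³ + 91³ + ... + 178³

Use ∑_{k=1}^{n} k³ = [n(n+1)/2]², then subtract the first 89 terms.
∑_{k=1}^{178} k³ = [178×179/2]² = 15931² = 253796761
∑_{k=1}^{89} k³ = [89×90/2]² = 4005² = 16040025
∑_{k=90}^{178} k³ = 253796761 - 16040025 = 237756736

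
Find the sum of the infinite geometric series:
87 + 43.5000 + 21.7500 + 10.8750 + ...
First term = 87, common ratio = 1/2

For |r| < 1, S = a / (1 - r)
S = 87 / (1 - (1/2))
S = 87 / (1/2)
S = 174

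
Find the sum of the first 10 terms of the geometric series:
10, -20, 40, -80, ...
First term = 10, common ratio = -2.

Sₙ = a(1 - rⁿ) / (1 - r)
S_10 = 10(1 - (-2)^10) / (1 - (-2))
S_10 = 10(1 - 1024) / (3)
S_10 = -3410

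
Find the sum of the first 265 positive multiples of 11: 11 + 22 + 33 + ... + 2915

Factor out 11: = 11(1 + 2 + ... + 265) = 11 × n(n+1)/2
= 11 × 265×266/2
= 11 × 35245
= 387695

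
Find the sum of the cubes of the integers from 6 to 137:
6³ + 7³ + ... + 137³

Use ∑_{k=1}^{n} k³ = [n(n+1)/2]², then subtract the first 5 terms.
∑_{k=1}^{137} k³ = [137×138/2]² = 9453² = 89359209
∑_{k=1}^{5} k³ = [5×6/2]² = 15² = 225
∑_{k=6}^{137} k³ = 89359209 - 225 = 89358984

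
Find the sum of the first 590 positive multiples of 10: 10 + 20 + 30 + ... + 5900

Factor out 10: = 10(1 + 2 + ... + 590) = 10 × n(n+1)/2
= 10 × 590×591/2
= 10 × 174345
= 1743450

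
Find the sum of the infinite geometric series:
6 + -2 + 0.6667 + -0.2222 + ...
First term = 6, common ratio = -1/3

For |r| < 1, S = a / (1 - r)
S = 6 / (1 - (-1/3))
S = 6 / (4/3)
S = 9/2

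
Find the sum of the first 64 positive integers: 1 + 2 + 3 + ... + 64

Formula: ∑k = n(n+1)/2
= 64×65/2
= 4160/2
= 2080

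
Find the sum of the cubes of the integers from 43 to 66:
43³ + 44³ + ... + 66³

Use ∑_{k=1}^{n} k³ = [n(n+1)/2]², then subtract the first 42 terms.
∑_{k=1}^{66} k³ = [66×67/2]² = 2211² = 4888521
∑_{k=1}^{42} k³ = [42×43/2]² = 903² = 815409
∑_{k=43}^{66} k³ = 4888521 - 815409 = 4073112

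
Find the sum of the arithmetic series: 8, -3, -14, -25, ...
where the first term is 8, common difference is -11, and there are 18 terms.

Sₙ = n/2 × (first + last)
Last term = a + (n-1)d = 8 + (18-1)×(-11) = -179
S_18 = 18/2 × (8 + (-179))
S_18 = 18/2 × (-171) = -1539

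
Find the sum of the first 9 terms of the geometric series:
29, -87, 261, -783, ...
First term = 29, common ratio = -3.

Sₙ = a(1 - rⁿ) / (1 - r)
S_9 = 29(1 - (-3)^9) / (1 - (-3))
S_9 = 29(1 - (-19683)) / (4)
S_9 = 142709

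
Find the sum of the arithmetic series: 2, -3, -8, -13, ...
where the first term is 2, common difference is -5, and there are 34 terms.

Sₙ = n/2 × (first + last)
Last term = a + (n-1)d = 2 + (34-1)×(-5) = -163
S_34 = 34/2 × (2 + (-163))
S_34 = 34/2 × (-161) = -2737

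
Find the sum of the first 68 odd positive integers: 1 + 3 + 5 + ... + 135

Sum of first n odd numbers = n²
= 68²
= 4624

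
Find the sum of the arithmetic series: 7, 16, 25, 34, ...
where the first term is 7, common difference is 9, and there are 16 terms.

Sₙ = n/2 × (first + last)
Last term = a + (n-1)d = 7 + (16-1)×9 = 142
S_16 = 16/2 × (7 + 142)
S_16 = 16/2 × 149 = 1192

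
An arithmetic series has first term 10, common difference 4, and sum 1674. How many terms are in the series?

Using S = n/2 × [2a + (n-1)d]
1674 = n/2 × [2(10) + (n-1)(4)]
1674 = n/2 × [20 + 4n - 4]
3348 = n × [16 + 4n]
4n² + (16)n - 3348 = 0
Discriminant: Δ = (16)² - 4(4)(-3348) = 256 + 53568 = 53824
√Δ = 232
n = [-(16) + √Δ] / (2·4) = (-16 + 232) / 8 = 216 / 8 = 27
(The negative root is discarded since n must be a positive integer.)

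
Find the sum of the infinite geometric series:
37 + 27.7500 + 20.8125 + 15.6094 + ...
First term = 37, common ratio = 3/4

For |r| < 1, S = a / (1 - r)
S = 37 / (1 - (3/4))
S = 37 / (1/4)
S = 148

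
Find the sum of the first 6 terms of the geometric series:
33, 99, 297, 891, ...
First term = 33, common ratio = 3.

Sₙ = a(1 - rⁿ) / (1 - r)
S_6 = 33(1 - 3^6) / (1 - 3)
S_6 = 33(1 - 729) / (-2)
S_6 = 12012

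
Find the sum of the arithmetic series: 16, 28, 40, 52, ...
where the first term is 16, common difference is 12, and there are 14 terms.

Sₙ = n/2 × (first + last)
Last term = a + (n-1)d = 16 + (14-1)×12 = 172
S_14 = 14/2 × (16 + 172)
S_14 = 14/2 × 188 = 1316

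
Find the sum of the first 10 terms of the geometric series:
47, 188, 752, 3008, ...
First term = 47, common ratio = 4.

Sₙ = a(1 - rⁿ) / (1 - r)
S_10 = 47(1 - 4^10) / (1 - 4)
S_10 = 47(1 - 1048576) / (-3)
S_10 = 16427675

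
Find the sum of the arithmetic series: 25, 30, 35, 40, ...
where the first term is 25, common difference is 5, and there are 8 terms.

Sₙ = n/2 × (first + last)
Last term = a + (n-1)d = 25 + (8-1)×5 = 60
S_8 = 8/2 × (25 + 60)
S_8 = 8/2 × 85 = 340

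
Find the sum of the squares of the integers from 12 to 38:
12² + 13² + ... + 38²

Use ∑_{k=1}^{n} k² = n(n+1)(2n+1)/6, then subtract the first 11 terms.
∑_{k=1}^{38} k² = 38×39×77/6 = 19019
∑_{k=1}^{11} k² = 11×12×23/6 = 506
∑_{k=12}^{38} k² = 19019 - 506 = 18513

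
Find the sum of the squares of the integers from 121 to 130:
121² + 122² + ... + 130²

Use ∑_{k=1}^{n} k² = n(n+1)(2n+1)/6, then subtract the first 120 terms.
∑_{k=1}^{130} k² = 130×131×261/6 = 740805
∑_{k=1}^{120} k² = 120×121×241/6 = 583220
∑_{k=121}^{130} k² = 740805 - 583220 = 157585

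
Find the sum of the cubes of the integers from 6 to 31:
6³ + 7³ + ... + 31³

Use ∑_{k=1}^{n} k³ = [n(n+1)/2]², then subtract the first 5 terms.
∑_{k=1}^{31} k³ = [31×32/2]² = 496² = 246016
∑_{k=1}^{5} k³ = [5×6/2]² = 15² = 225
∑_{k=6}^{31} k³ = 246016 - 225 = 245791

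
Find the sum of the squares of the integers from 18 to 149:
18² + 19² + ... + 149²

Use ∑_{k=1}^{n} k² = n(n+1)(2n+1)/6, then subtract the first 17 terms.
∑_{k=1}^{149} k² = 149×150×299/6 = 1113775
∑_{k=1}^{17} k² = 17×18×35/6 = 1785
∑_{k=18}^{149} k² = 1113775 - 1785 = 1111990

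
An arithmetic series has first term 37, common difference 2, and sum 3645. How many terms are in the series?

Using S = n/2 × [2a + (n-1)d]
3645 = n/2 × [2(37) + (n-1)(2)]
3645 = n/2 × [74 + 2n - 2]
7290 = n × [72 + 2n]
2n² + (72)n - 7290 = 0
Discriminant: Δ = (72)² - 4(2)(-7290) = 5184 + 58320 = 63504
√Δ = 252
n = [-(72) + √Δ] / (2·2) = (-72 + 252) / 4 = 180 / 4 = 45
(The negative root is discarded since n must be a positive integer.)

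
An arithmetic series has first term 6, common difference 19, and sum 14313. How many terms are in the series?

Using S = n/2 × [2a + (n-1)d]
14313 = n/2 × [2(6) + (n-1)(19)]
14313 = n/2 × [12 + 19n - 19]
28626 = n × [-7 + 19n]
19n² + (-7)n - 28626 = 0
Discriminant: Δ = (-7)² - 4(19)(-28626) = 49 + 2175576 = 2175625
√Δ = 1475
n = [-(-7) + √Δ] / (2·19) = (7 + 1475) / 38 = 1482 / 38 = 39
(The negative root is discarded since n must be a positive integer.)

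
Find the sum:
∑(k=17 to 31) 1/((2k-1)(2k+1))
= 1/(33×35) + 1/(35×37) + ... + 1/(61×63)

Partial fractions: 1/((2k-1)(2k+1)) = (1/2)[1/(2k-1) - 1/(2k+1)]
The series telescopes:
= (1/2)[1/33 - 1/63]
= 5/693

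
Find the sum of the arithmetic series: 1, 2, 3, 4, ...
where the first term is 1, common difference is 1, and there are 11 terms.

Sₙ = n/2 × (first + last)
Last term = a + (n-1)d = 1 + (11-1)×1 = 11
S_11 = 11/2 × (1 + 11)
S_11 = 11/2 × 12 = 66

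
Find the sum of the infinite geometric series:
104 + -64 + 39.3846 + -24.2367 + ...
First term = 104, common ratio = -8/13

For |r| < 1, S = a / (1 - r)
S = 104 / (1 - (-8/13))
S = 104 / (21/13)
S = 1352/21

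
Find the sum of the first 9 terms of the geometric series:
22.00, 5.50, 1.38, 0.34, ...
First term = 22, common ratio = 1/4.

Sₙ = a(1 - rⁿ) / (1 - r)
S_9 = 22(1 - (1/4)^9) / (1 - (1/4))
S_9 = 22(1 - (1/262144)) / (3/4)
S_9 = 961191/32768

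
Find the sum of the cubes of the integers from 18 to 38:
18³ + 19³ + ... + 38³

Use ∑_{k=1}^{n} k³ = [n(n+1)/2]², then subtract the first 17 terms.
∑_{k=1}^{38} k³ = [38×39/2]² = 741² = 549081
∑_{k=1}^{17} k³ = [17×18/2]² = 153² = 23409
∑_{k=18}^{38} k³ = 549081 - 23409 = 525672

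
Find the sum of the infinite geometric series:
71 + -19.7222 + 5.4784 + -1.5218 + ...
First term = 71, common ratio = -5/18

For |r| < 1, S = a / (1 - r)
S = 71 / (1 - (-5/18))
S = 71 / (23/18)
S = 1278/23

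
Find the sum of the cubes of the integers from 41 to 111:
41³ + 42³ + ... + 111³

Use ∑_{k=1}^{n} k³ = [n(n+1)/2]², then subtract the first 40 terms.
∑_{k=1}^{111} k³ = [111×112/2]² = 6216² = 38638656
∑_{k=1}^{40} k³ = [40×41/2]² = 820² = 672400
∑_{k=41}^{111} k³ = 38638656 - 672400 = 37966256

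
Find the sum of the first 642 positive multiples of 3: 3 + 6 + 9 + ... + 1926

Factor out 3: = 3(1 + 2 + ... + 642) = 3 × n(n+1)/2
= 3 × 642×643/2
= 3 × 206403
= 619209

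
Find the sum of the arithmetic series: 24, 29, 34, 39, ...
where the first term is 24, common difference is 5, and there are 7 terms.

Sₙ = n/2 × (first + last)
Last term = a + (n-1)d = 24 + (7-1)×5 = 54
S_7 = 7/2 × (24 + 54)
S_7 = 7/2 × 78 = 273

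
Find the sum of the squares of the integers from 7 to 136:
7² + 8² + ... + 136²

Use ∑_{k=1}^{n} k² = n(n+1)(2n+1)/6, then subtract the first 6 terms.
∑_{k=1}^{136} k² = 136×137×273/6 = 847756
∑_{k=1}^{6} k² = 6×7×13/6 = 91
∑_{k=7}^{136} k² = 847756 - 91 = 847665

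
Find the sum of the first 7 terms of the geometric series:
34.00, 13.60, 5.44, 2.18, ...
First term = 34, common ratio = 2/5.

Sₙ = a(1 - rⁿ) / (1 - r)
S_7 = 34(1 - (2/5)^7) / (1 - (2/5))
S_7 = 34(1 - (128/78125)) / (3/5)
S_7 = 883966/15625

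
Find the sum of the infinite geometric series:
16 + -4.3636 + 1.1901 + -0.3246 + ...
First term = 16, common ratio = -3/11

For |r| < 1, S = a / (1 - r)
S = 16 / (1 - (-3/11))
S = 16 / (14/11)
S = 88/7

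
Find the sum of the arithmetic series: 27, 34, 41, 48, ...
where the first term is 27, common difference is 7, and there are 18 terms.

Sₙ = n/2 × (first + last)
Last term = a + (n-1)d = 27 + (18-1)×7 = 146
S_18 = 18/2 × (27 + 146)
S_18 = 18/2 × 173 = 1557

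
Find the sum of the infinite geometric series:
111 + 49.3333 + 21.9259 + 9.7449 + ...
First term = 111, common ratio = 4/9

For |r| < 1, S = a / (1 - r)
S = 111 / (1 - (4/9))
S = 111 / (5/9)
S = 999/5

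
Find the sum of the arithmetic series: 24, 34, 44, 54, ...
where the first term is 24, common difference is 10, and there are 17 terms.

Sₙ = n/2 × (first + last)
Last term = a + (n-1)d = 24 + (17-1)×10 = 184
S_17 = 17/2 × (24 + 184)
S_17 = 17/2 × 208 = 1768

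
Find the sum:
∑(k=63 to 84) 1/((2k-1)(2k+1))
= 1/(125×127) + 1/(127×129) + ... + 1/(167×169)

Partial fractions: 1/((2k-1)(2k+1)) = (1/2)[1/(2k-1) - 1/(2k+1)]
The series telescopes:
= (1/2)[1/125 - 1/169]
= 22/21125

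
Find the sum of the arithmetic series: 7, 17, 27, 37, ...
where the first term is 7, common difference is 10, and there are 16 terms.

Sₙ = n/2 × (first + last)
Last term = a + (n-1)d = 7 + (16-1)×10 = 157
S_16 = 16/2 × (7 + 157)
S_16 = 16/2 × 164 = 1312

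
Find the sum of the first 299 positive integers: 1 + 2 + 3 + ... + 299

Formula: ∑k = n(n+1)/2
= 299×300/2
= 89700/2
= 44850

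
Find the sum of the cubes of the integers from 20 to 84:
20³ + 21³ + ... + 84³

Use ∑_{k=1}^{n} k³ = [n(n+1)/2]², then subtract the first 19 terms.
∑_{k=1}^{84} k³ = [84×85/2]² = 3570² = 12744900
∑_{k=1}^{19} k³ = [19×20/2]² = 190² = 36100
∑_{k=20}^{84} k³ = 12744900 - 36100 = 12708800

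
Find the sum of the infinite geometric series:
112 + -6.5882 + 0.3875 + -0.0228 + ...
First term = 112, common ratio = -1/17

For |r| < 1, S = a / (1 - r)
S = 112 / (1 - (-1/17))
S = 112 / (18/17)
S = 952/9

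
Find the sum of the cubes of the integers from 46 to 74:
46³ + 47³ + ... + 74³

Use ∑_{k=1}^{n} k³ = [n(n+1)/2]², then subtract the first 45 terms.
∑_{k=1}^{74} k³ = [74×75/2]² = 2775² = 7700625
∑_{k=1}^{45} k³ = [45×46/2]² = 1035² = 1071225
∑_{k=46}^{74} k³ = 7700625 - 1071225 = 6629400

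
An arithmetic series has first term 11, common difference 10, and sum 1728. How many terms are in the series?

Using S = n/2 × [2a + (n-1)d]
1728 = n/2 × [2(11) + (n-1)(10)]
1728 = n/2 × [22 + 10n - 10]
3456 = n × [12 + 10n]
10n² + (12)n - 3456 = 0
Discriminant: Δ = (12)² - 4(10)(-3456) = 144 + 138240 = 138384
√Δ = 372
n = [-(12) + √Δ] / (2·10) = (-12 + 372) / 20 = 360 / 20 = 18
(The negative root is discarded since n must be a positive integer.)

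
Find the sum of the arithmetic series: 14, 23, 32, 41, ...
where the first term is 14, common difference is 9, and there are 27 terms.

Sₙ = n/2 × (first + last)
Last term = a + (n-1)d = 14 + (27-1)×9 = 248
S_27 = 27/2 × (14 + 248)
S_27 = 27/2 × 262 = 3537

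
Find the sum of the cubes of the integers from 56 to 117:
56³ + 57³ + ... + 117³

Use ∑_{k=1}^{n} k³ = [n(n+1)/2]², then subtract the first 55 terms.
∑_{k=1}^{117} k³ = [117×118/2]² = 6903² = 47651409
∑_{k=1}^{55} k³ = [55×56/2]² = 1540² = 2371600
∑_{k=56}^{117} k³ = 47651409 - 2371600 = 45279809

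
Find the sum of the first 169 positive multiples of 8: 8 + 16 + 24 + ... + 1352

Factor out 8: = 8(1 + 2 + ... + 169) = 8 × n(n+1)/2
= 8 × 169×170/2
= 8 × 14365
= 114920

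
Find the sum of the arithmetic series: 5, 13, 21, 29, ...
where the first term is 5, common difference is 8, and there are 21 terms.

Sₙ = n/2 × (first + last)
Last term = a + (n-1)d = 5 + (21-1)×8 = 165
S_21 = 21/2 × (5 + 165)
S_21 = 21/2 × 170 = 1785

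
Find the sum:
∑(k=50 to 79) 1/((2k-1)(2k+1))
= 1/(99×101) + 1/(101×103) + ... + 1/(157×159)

Partial fractions: 1/((2k-1)(2k+1)) = (1/2)[1/(2k-1) - 1/(2k+1)]
The series telescopes:
= (1/2)[1/99 - 1/159]
= 10/5247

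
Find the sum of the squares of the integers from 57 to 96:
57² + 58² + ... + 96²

Use ∑_{k=1}^{n} k² = n(n+1)(2n+1)/6, then subtract the first 56 terms.
∑_{k=1}^{96} k² = 96×97×193/6 = 299536
∑_{k=1}^{56} k² = 56×57×113/6 = 60116
∑_{k=57}^{96} k² = 299536 - 60116 = 239420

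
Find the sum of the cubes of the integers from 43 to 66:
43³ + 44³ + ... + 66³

Use ∑_{k=1}^{n} k³ = [n(n+1)/2]², then subtract the first 42 terms.
∑_{k=1}^{66} k³ = [66×67/2]² = 2211² = 4888521
∑_{k=1}^{42} k³ = [42×43/2]² = 903² = 815409
∑_{k=43}^{66} k³ = 4888521 - 815409 = 4073112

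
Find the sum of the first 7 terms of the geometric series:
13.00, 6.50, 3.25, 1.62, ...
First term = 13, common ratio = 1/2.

Sₙ = a(1 - rⁿ) / (1 - r)
S_7 = 13(1 - (1/2)^7) / (1 - (1/2))
S_7 = 13(1 - (1/128)) / (1/2)
S_7 = 1651/64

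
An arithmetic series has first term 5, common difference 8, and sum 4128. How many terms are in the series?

Using S = n/2 × [2a + (n-1)d]
4128 = n/2 × [2(5) + (n-1)(8)]
4128 = n/2 × [10 + 8n - 8]
8256 = n × [2 + 8n]
8n² + (2)n - 8256 = 0
Discriminant: Δ = (2)² - 4(8)(-8256) = 4 + 264192 = 264196
√Δ = 514
n = [-(2) + √Δ] / (2·8) = (-2 + 514) / 16 = 512 / 16 = 32
(The negative root is discarded since n must be a positive integer.)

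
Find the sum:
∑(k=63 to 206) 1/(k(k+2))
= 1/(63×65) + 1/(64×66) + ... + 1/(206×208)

Partial fractions: 1/(k(k+2)) = (1/2)[1/k - 1/(k+2)]
Telescoping leaves the first two and last two terms:
= (1/2)[1/63 + 1/64 - 1/207 - 1/208]
= 26353/2411136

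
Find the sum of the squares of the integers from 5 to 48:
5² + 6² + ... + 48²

Use ∑_{k=1}^{n} k² = n(n+1)(2n+1)/6, then subtract the first 4 terms.
∑_{k=1}^{48} k² = 48×49×97/6 = 38024
∑_{k=1}^{4} k² = 4×5×9/6 = 30
∑_{k=5}^{48} k² = 38024 - 30 = 37994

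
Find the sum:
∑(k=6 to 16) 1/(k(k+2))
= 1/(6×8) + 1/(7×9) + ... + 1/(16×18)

Partial fractions: 1/(k(k+2)) = (1/2)[1/k - 1/(k+2)]
Telescoping leaves the first two and last two terms:
= (1/2)[1/6 + 1/7 - 1/17 - 1/18]
= 209/2142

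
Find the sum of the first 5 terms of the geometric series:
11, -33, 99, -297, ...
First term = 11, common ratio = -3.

Sₙ = a(1 - rⁿ) / (1 - r)
S_5 = 11(1 - (-3)^5) / (1 - (-3))
S_5 = 11(1 - (-243)) / (4)
S_5 = 671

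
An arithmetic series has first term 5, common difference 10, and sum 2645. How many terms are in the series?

Using S = n/2 × [2a + (n-1)d]
2645 = n/2 × [2(5) + (n-1)(10)]
2645 = n/2 × [10 + 10n - 10]
5290 = n × [0 + 10n]
10n² + (0)n - 5290 = 0
Discriminant: Δ = (0)² - 4(10)(-5290) = 0 + 211600 = 211600
√Δ = 460
n = [-(0) + √Δ] / (2·10) = (0 + 460) / 20 = 460 / 20 = 23
(The negative root is discarded since n must be a positive integer.)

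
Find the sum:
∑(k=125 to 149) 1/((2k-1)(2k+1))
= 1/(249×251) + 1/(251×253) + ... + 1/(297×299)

Partial fractions: 1/((2k-1)(2k+1)) = (1/2)[1/(2k-1) - 1/(2k+1)]
The series telescopes:
= (1/2)[1/249 - 1/299]
= 25/74451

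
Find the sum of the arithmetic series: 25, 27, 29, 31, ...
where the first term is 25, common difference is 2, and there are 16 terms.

Sₙ = n/2 × (first + last)
Last term = a + (n-1)d = 25 + (16-1)×2 = 55
S_16 = 16/2 × (25 + 55)
S_16 = 16/2 × 80 = 640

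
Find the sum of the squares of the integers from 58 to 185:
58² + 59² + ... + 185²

Use ∑_{k=1}^{n} k² = n(n+1)(2n+1)/6, then subtract the first 57 terms.
∑_{k=1}^{185} k² = 185×186×371/6 = 2127685
∑_{k=1}^{57} k² = 57×58×115/6 = 63365
∑_{k=58}^{185} k² = 2127685 - 63365 = 2064320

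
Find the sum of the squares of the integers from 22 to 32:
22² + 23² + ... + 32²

Use ∑_{k=1}^{n} k² = n(n+1)(2n+1)/6, then subtract the first 21 terms.
∑_{k=1}^{32} k² = 32×33×65/6 = 11440
∑_{k=1}^{21} k² = 21×22×43/6 = 3311
∑_{k=22}^{32} k² = 11440 - 3311 = 8129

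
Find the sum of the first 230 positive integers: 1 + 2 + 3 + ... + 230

Formula: ∑k = n(n+1)/2
= 230×231/2
= 53130/2
= 26565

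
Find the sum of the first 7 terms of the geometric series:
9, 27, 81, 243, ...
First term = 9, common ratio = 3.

Sₙ = a(1 - rⁿ) / (1 - r)
S_7 = 9(1 - 3^7) / (1 - 3)
S_7 = 9(1 - 2187) / (-2)
S_7 = 9837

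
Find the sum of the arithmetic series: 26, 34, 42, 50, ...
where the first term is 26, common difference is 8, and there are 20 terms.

Sₙ = n/2 × (first + last)
Last term = a + (n-1)d = 26 + (20-1)×8 = 178
S_20 = 20/2 × (26 + 178)
S_20 = 20/2 × 204 = 2040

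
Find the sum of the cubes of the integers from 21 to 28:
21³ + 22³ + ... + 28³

Use ∑_{k=1}^{n} k³ = [n(n+1)/2]², then subtract the first 20 terms.
∑_{k=1}^{28} k³ = [28×29/2]² = 406² = 164836
∑_{k=1}^{20} k³ = [20×21/2]² = 210² = 44100
∑_{k=21}^{28} k³ = 164836 - 44100 = 120736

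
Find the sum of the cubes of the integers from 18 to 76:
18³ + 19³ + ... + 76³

Use ∑_{k=1}^{n} k³ = [n(n+1)/2]², then subtract the first 17 terms.
∑_{k=1}^{76} k³ = [76×77/2]² = 2926² = 8561476
∑_{k=1}^{17} k³ = [17×18/2]² = 153² = 23409
∑_{k=18}^{76} k³ = 8561476 - 23409 = 8538067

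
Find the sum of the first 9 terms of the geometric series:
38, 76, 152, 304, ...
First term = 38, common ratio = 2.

Sₙ = a(1 - rⁿ) / (1 - r)
S_9 = 38(1 - 2^9) / (1 - 2)
S_9 = 38(1 - 512) / (-1)
S_9 = 19418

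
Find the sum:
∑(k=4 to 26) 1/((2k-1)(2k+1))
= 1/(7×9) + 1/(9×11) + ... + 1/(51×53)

Partial fractions: 1/((2k-1)(2k+1)) = (1/2)[1/(2k-1) - 1/(2k+1)]
The series telescopes:
= (1/2)[1/7 - 1/53]
= 23/371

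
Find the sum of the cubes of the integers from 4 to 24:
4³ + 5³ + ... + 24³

Use ∑_{k=1}^{n} k³ = [n(n+1)/2]², then subtract the first 3 terms.
∑_{k=1}^{24} k³ = [24×25/2]² = 300² = 90000
∑_{k=1}^{3} k³ = [3×4/2]² = 6² = 36
∑_{k=4}^{24} k³ = 90000 - 36 = 89964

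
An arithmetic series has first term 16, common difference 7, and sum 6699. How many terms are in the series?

Using S = n/2 × [2a + (n-1)d]
6699 = n/2 × [2(16) + (n-1)(7)]
6699 = n/2 × [32 + 7n - 7]
13398 = n × [25 + 7n]
7n² + (25)n - 13398 = 0
Discriminant: Δ = (25)² - 4(7)(-13398) = 625 + 375144 = 375769
√Δ = 613
n = [-(25) + √Δ] / (2·7) = (-25 + 613) / 14 = 588 / 14 = 42
(The negative root is discarded since n must be a positive integer.)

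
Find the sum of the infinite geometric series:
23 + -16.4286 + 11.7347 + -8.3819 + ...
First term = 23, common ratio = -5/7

For |r| < 1, S = a / (1 - r)
S = 23 / (1 - (-5/7))
S = 23 / (12/7)
S = 161/12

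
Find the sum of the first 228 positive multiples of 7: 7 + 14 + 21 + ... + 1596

Factor out 7: = 7(1 + 2 + ... + 228) = 7 × n(n+1)/2
= 7 × 228×229/2
= 7 × 26106
= 182742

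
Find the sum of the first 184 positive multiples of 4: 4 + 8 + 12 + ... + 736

Factor out 4: = 4(1 + 2 + ... + 184) = 4 × n(n+1)/2
= 4 × 184×185/2
= 4 × 17020
= 68080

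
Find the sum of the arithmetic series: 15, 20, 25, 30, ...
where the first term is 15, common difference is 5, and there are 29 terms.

Sₙ = n/2 × (first + last)
Last term = a + (n-1)d = 15 + (29-1)×5 = 155
S_29 = 29/2 × (15 + 155)
S_29 = 29/2 × 170 = 2465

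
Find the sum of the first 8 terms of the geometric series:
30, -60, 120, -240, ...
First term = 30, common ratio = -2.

Sₙ = a(1 - rⁿ) / (1 - r)
S_8 = 30(1 - (-2)^8) / (1 - (-2))
S_8 = 30(1 - 256) / (3)
S_8 = -2550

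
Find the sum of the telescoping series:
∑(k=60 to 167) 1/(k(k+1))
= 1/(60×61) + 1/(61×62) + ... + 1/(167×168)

Partial fractions: 1/(k(k+1)) = 1/k - 1/(k+1)
The series telescopes:
= (1/60 - 1/61) + (1/61 - 1/62) + ... + (1/167 - 1/168)
= 1/60 - 1/168
= 3/280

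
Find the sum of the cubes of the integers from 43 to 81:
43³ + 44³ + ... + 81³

Use ∑_{k=1}^{n} k³ = [n(n+1)/2]², then subtract the first 42 terms.
∑_{k=1}^{81} k³ = [81×82/2]² = 3321² = 11029041
∑_{k=1}^{42} k³ = [42×43/2]² = 903² = 815409
∑_{k=43}^{81} k³ = 11029041 - 815409 = 10213632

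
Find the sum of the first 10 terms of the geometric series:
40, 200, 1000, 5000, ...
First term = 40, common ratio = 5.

Sₙ = a(1 - rⁿ) / (1 - r)
S_10 = 40(1 - 5^10) / (1 - 5)
S_10 = 40(1 - 9765625) / (-4)
S_10 = 97656240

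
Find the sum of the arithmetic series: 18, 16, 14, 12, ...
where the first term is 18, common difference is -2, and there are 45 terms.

Sₙ = n/2 × (first + last)
Last term = a + (n-1)d = 18 + (45-1)×(-2) = -70
S_45 = 45/2 × (18 + (-70))
S_45 = 45/2 × (-52) = -1170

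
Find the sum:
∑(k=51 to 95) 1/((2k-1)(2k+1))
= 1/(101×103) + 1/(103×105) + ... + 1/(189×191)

Partial fractions: 1/((2k-1)(2k+1)) = (1/2)[1/(2k-1) - 1/(2k+1)]
The series telescopes:
= (1/2)[1/101 - 1/191]
= 45/19291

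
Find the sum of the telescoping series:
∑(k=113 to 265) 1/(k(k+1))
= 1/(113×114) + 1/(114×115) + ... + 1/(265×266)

Partial fractions: 1/(k(k+1)) = 1/k - 1/(k+1)
The series telescopes:
= (1/113 - 1/114) + (1/114 - 1/115) + ... + (1/265 - 1/266)
= 1/113 - 1/266
= 153/30058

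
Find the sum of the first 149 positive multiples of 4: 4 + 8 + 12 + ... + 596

Factor out 4: = 4(1 + 2 + ... + 149) = 4 × n(n+1)/2
= 4 × 149×150/2
= 4 × 11175
= 44700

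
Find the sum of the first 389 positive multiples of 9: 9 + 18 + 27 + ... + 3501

Factor out 9: = 9(1 + 2 + ... + 389) = 9 × n(n+1)/2
= 9 × 389×390/2
= 9 × 75855
= 682695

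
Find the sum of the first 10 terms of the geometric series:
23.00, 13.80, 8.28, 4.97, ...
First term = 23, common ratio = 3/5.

Sₙ = a(1 - rⁿ) / (1 - r)
S_10 = 23(1 - (3/5)^10) / (1 - (3/5))
S_10 = 23(1 - (59049/9765625)) / (2/5)
S_10 = 111625624/1953125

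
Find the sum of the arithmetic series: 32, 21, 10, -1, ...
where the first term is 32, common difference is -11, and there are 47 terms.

Sₙ = n/2 × (first + last)
Last term = a + (n-1)d = 32 + (47-1)×(-11) = -474
S_47 = 47/2 × (32 + (-474))
S_47 = 47/2 × (-442) = -10387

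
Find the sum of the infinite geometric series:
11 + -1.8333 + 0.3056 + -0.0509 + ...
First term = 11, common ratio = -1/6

For |r| < 1, S = a / (1 - r)
S = 11 / (1 - (-1/6))
S = 11 / (7/6)
S = 66/7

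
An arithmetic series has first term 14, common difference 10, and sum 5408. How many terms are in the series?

Using S = n/2 × [2a + (n-1)d]
5408 = n/2 × [2(14) + (n-1)(10)]
5408 = n/2 × [28 + 10n - 10]
10816 = n × [18 + 10n]
10n² + (18)n - 10816 = 0
Discriminant: Δ = (18)² - 4(10)(-10816) = 324 + 432640 = 432964
√Δ = 658
n = [-(18) + √Δ] / (2·10) = (-18 + 658) / 20 = 640 / 20 = 32
(The negative root is discarded since n must be a positive integer.)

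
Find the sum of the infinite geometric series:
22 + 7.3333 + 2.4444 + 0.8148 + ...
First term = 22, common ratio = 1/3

For |r| < 1, S = a / (1 - r)
S = 22 / (1 - (1/3))
S = 22 / (2/3)
S = 33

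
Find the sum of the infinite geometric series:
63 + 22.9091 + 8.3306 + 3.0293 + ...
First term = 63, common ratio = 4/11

For |r| < 1, S = a / (1 - r)
S = 63 / (1 - (4/11))
S = 63 / (7/11)
S = 99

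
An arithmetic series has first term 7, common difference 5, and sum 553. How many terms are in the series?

Using S = n/2 × [2a + (n-1)d]
553 = n/2 × [2(7) + (n-1)(5)]
553 = n/2 × [14 + 5n - 5]
1106 = n × [9 + 5n]
5n² + (9)n - 1106 = 0
Discriminant: Δ = (9)² - 4(5)(-1106) = 81 + 22120 = 22201
√Δ = 149
n = [-(9) + √Δ] / (2·5) = (-9 + 149) / 10 = 140 / 10 = 14
(The negative root is discarded since n must be a positive integer.)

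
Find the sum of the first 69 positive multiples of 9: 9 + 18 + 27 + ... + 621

Factor out 9: = 9(1 + 2 + ... + 69) = 9 × n(n+1)/2
= 9 × 69×70/2
= 9 × 2415
= 21735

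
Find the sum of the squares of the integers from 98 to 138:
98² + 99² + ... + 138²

Use ∑_{k=1}^{n} k² = n(n+1)(2n+1)/6, then subtract the first 97 terms.
∑_{k=1}^{138} k² = 138×139×277/6 = 885569
∑_{k=1}^{97} k² = 97×98×195/6 = 308945
∑_{k=98}^{138} k² = 885569 - 308945 = 576624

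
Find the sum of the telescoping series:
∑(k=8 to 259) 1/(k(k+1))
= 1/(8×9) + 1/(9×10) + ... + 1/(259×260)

Partial fractions: 1/(k(k+1)) = 1/k - 1/(k+1)
The series telescopes:
= (1/8 - 1/9) + (1/9 - 1/10) + ... + (1/259 - 1/260)
= 1/8 - 1/260
= 63/520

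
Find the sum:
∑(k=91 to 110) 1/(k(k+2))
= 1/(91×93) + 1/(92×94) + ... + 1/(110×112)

Partial fractions: 1/(k(k+2)) = (1/2)[1/k - 1/(k+2)]
Telescoping leaves the first two and last two terms:
= (1/2)[1/91 + 1/92 - 1/111 - 1/112]
= 14575/7434336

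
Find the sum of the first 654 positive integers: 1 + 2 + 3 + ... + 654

Formula: ∑k = n(n+1)/2
= 654×655/2
= 428370/2
= 214185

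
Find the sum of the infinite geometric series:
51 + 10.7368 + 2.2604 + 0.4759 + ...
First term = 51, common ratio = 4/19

For |r| < 1, S = a / (1 - r)
S = 51 / (1 - (4/19))
S = 51 / (15/19)
S = 323/5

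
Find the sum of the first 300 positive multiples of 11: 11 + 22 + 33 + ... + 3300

Factor out 11: = 11(1 + 2 + ... + 300) = 11 × n(n+1)/2
= 11 × 300×301/2
= 11 × 45150
= 496650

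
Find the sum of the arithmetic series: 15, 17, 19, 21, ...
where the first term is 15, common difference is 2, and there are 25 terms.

Sₙ = n/2 × (first + last)
Last term = a + (n-1)d = 15 + (25-1)×2 = 63
S_25 = 25/2 × (15 + 63)
S_25 = 25/2 × 78 = 975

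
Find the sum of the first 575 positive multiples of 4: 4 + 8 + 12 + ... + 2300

Factor out 4: = 4(1 + 2 + ... + 575) = 4 × n(n+1)/2
= 4 × 575×576/2
= 4 × 165600
= 662400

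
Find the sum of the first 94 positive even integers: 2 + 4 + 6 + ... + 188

Sum of first n even numbers = n(n+1)
= 94×95
= 8930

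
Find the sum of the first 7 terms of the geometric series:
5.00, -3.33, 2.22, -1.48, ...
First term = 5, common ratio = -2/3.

Sₙ = a(1 - rⁿ) / (1 - r)
S_7 = 5(1 - (-2/3)^7) / (1 - (-2/3))
S_7 = 5(1 - (-128/2187)) / (5/3)
S_7 = 2315/729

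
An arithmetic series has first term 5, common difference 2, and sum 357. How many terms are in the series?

Using S = n/2 × [2a + (n-1)d]
357 = n/2 × [2(5) + (n-1)(2)]
357 = n/2 × [10 + 2n - 2]
714 = n × [8 + 2n]
2n² + (8)n - 714 = 0
Discriminant: Δ = (8)² - 4(2)(-714) = 64 + 5712 = 5776
√Δ = 76
n = [-(8) + √Δ] / (2·2) = (-8 + 76) / 4 = 68 / 4 = 17
(The negative root is discarded since n must be a positive integer.)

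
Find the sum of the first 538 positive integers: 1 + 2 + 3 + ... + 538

Formula: ∑k = n(n+1)/2
= 538×539/2
= 289982/2
= 144991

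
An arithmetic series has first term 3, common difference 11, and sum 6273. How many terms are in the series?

Using S = n/2 × [2a + (n-1)d]
6273 = n/2 × [2(3) + (n-1)(11)]
6273 = n/2 × [6 + 11n - 11]
12546 = n × [-5 + 11n]
11n² + (-5)n - 12546 = 0
Discriminant: Δ = (-5)² - 4(11)(-12546) = 25 + 552024 = 552049
√Δ = 743
n = [-(-5) + √Δ] / (2·11) = (5 + 743) / 22 = 748 / 22 = 34
(The negative root is discarded since n must be a positive integer.)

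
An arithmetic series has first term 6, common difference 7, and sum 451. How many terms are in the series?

Using S = n/2 × [2a + (n-1)d]
451 = n/2 × [2(6) + (n-1)(7)]
451 = n/2 × [12 + 7n - 7]
902 = n × [5 + 7n]
7n² + (5)n - 902 = 0
Discriminant: Δ = (5)² - 4(7)(-902) = 25 + 25256 = 25281
√Δ = 159
n = [-(5) + √Δ] / (2·7) = (-5 + 159) / 14 = 154 / 14 = 11
(The negative root is discarded since n must be a positive integer.)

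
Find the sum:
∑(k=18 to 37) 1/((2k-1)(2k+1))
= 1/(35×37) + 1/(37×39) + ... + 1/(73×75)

Partial fractions: 1/((2k-1)(2k+1)) = (1/2)[1/(2k-1) - 1/(2k+1)]
The series telescopes:
= (1/2)[1/35 - 1/75]
= 4/525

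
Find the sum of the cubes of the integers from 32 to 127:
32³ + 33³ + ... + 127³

Use ∑_{k=1}^{n} k³ = [n(n+1)/2]², then subtract the first 31 terms.
∑_{k=1}^{127} k³ = [127×128/2]² = 8128² = 66064384
∑_{k=1}^{31} k³ = [31×32/2]² = 496² = 246016
∑_{k=32}^{127} k³ = 66064384 - 246016 = 65818368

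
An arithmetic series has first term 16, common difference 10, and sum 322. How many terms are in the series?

Using S = n/2 × [2a + (n-1)d]
322 = n/2 × [2(16) + (n-1)(10)]
322 = n/2 × [32 + 10n - 10]
644 = n × [22 + 10n]
10n² + (22)n - 644 = 0
Discriminant: Δ = (22)² - 4(10)(-644) = 484 + 25760 = 26244
√Δ = 162
n = [-(22) + √Δ] / (2·10) = (-22 + 162) / 20 = 140 / 20 = 7
(The negative root is discarded since n must be a positive integer.)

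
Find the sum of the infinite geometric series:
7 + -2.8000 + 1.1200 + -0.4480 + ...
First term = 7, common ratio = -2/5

For |r| < 1, S = a / (1 - r)
S = 7 / (1 - (-2/5))
S = 7 / (7/5)
S = 5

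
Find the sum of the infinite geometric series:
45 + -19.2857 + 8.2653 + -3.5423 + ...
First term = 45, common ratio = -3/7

For |r| < 1, S = a / (1 - r)
S = 45 / (1 - (-3/7))
S = 45 / (10/7)
S = 63/2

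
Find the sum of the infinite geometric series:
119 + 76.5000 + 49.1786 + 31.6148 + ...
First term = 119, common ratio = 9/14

For |r| < 1, S = a / (1 - r)
S = 119 / (1 - (9/14))
S = 119 / (5/14)
S = 1666/5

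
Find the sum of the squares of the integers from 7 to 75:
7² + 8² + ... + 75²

Use ∑_{k=1}^{n} k² = n(n+1)(2n+1)/6, then subtract the first 6 terms.
∑_{k=1}^{75} k² = 75×76×151/6 = 143450
∑_{k=1}^{6} k² = 6×7×13/6 = 91
∑_{k=7}^{75} k² = 143450 - 91 = 143359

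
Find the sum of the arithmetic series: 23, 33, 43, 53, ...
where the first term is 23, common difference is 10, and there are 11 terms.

Sₙ = n/2 × (first + last)
Last term = a + (n-1)d = 23 + (11-1)×10 = 123
S_11 = 11/2 × (23 + 123)
S_11 = 11/2 × 146 = 803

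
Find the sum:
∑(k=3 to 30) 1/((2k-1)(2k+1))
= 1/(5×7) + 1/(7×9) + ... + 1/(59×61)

Partial fractions: 1/((2k-1)(2k+1)) = (1/2)[1/(2k-1) - 1/(2k+1)]
The series telescopes:
= (1/2)[1/5 - 1/61]
= 28/305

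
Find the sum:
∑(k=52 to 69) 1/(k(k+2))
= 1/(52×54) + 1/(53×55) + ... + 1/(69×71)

Partial fractions: 1/(k(k+2)) = (1/2)[1/k - 1/(k+2)]
Telescoping leaves the first two and last two terms:
= (1/2)[1/52 + 1/53 - 1/70 - 1/71]
= 66627/13697320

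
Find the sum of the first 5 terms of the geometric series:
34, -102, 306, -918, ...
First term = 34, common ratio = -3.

Sₙ = a(1 - rⁿ) / (1 - r)
S_5 = 34(1 - (-3)^5) / (1 - (-3))
S_5 = 34(1 - (-243)) / (4)
S_5 = 2074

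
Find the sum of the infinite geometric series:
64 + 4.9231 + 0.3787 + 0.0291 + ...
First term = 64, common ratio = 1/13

For |r| < 1, S = a / (1 - r)
S = 64 / (1 - (1/13))
S = 64 / (12/13)
S = 208/3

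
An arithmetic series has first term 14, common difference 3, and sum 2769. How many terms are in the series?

Using S = n/2 × [2a + (n-1)d]
2769 = n/2 × [2(14) + (n-1)(3)]
2769 = n/2 × [28 + 3n - 3]
5538 = n × [25 + 3n]
3n² + (25)n - 5538 = 0
Discriminant: Δ = (25)² - 4(3)(-5538) = 625 + 66456 = 67081
√Δ = 259
n = [-(25) + √Δ] / (2·3) = (-25 + 259) / 6 = 234 / 6 = 39
(The negative root is discarded since n must be a positive integer.)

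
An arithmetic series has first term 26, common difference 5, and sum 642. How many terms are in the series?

Using S = n/2 × [2a + (n-1)d]
642 = n/2 × [2(26) + (n-1)(5)]
642 = n/2 × [52 + 5n - 5]
1284 = n × [47 + 5n]
5n² + (47)n - 1284 = 0
Discriminant: Δ = (47)² - 4(5)(-1284) = 2209 + 25680 = 27889
√Δ = 167
n = [-(47) + √Δ] / (2·5) = (-47 + 167) / 10 = 120 / 10 = 12
(The negative root is discarded since n must be a positive integer.)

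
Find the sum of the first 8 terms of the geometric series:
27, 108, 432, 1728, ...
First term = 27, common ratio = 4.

Sₙ = a(1 - rⁿ) / (1 - r)
S_8 = 27(1 - 4^8) / (1 - 4)
S_8 = 27(1 - 65536) / (-3)
S_8 = 589815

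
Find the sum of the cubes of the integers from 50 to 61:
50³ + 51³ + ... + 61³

Use ∑_{k=1}^{n} k³ = [n(n+1)/2]², then subtract the first 49 terms.
∑_{k=1}^{61} k³ = [61×62/2]² = 1891² = 3575881
∑_{k=1}^{49} k³ = [49×50/2]² = 1225² = 1500625
∑_{k=50}^{61} k³ = 3575881 - 1500625 = 2075256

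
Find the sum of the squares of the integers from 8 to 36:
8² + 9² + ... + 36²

Use ∑_{k=1}^{n} k² = n(n+1)(2n+1)/6, then subtract the first 7 terms.
∑_{k=1}^{36} k² = 36×37×73/6 = 16206
∑_{k=1}^{7} k² = 7×8×15/6 = 140
∑_{k=8}^{36} k² = 16206 - 140 = 16066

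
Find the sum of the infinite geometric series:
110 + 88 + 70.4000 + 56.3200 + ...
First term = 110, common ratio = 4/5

For |r| < 1, S = a / (1 - r)
S = 110 / (1 - (4/5))
S = 110 / (1/5)
S = 550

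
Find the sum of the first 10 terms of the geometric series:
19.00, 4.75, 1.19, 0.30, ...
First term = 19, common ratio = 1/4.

Sₙ = a(1 - rⁿ) / (1 - r)
S_10 = 19(1 - (1/4)^10) / (1 - (1/4))
S_10 = 19(1 - (1/1048576)) / (3/4)
S_10 = 6640975/262144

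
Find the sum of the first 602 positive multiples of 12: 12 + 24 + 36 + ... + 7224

Factor out 12: = 12(1 + 2 + ... + 602) = 12 × n(n+1)/2
= 12 × 602×603/2
= 12 × 181503
= 2178036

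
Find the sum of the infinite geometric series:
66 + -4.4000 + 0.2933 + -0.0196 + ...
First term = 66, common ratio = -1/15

For |r| < 1, S = a / (1 - r)
S = 66 / (1 - (-1/15))
S = 66 / (16/15)
S = 495/8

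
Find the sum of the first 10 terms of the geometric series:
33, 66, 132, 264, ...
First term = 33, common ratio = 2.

Sₙ = a(1 - rⁿ) / (1 - r)
S_10 = 33(1 - 2^10) / (1 - 2)
S_10 = 33(1 - 1024) / (-1)
S_10 = 33759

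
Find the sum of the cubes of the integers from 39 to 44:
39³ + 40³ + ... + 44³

Use ∑_{k=1}^{n} k³ = [n(n+1)/2]², then subtract the first 38 terms.
∑_{k=1}^{44} k³ = [44×45/2]² = 990² = 980100
∑_{k=1}^{38} k³ = [38×39/2]² = 741² = 549081
∑_{k=39}^{44} k³ = 980100 - 549081 = 431019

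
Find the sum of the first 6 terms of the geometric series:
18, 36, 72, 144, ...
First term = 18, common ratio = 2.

Sₙ = a(1 - rⁿ) / (1 - r)
S_6 = 18(1 - 2^6) / (1 - 2)
S_6 = 18(1 - 64) / (-1)
S_6 = 1134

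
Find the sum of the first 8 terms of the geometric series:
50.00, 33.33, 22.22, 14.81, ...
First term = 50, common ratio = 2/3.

Sₙ = a(1 - rⁿ) / (1 - r)
S_8 = 50(1 - (2/3)^8) / (1 - (2/3))
S_8 = 50(1 - (256/6561)) / (1/3)
S_8 = 315250/2187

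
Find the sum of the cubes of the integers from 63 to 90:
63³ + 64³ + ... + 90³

Use ∑_{k=1}^{n} k³ = [n(n+1)/2]², then subtract the first 62 terms.
∑_{k=1}^{90} k³ = [90×91/2]² = 4095² = 16769025
∑_{k=1}^{62} k³ = [62×63/2]² = 1953² = 3814209
∑_{k=63}^{90} k³ = 16769025 - 3814209 = 12954816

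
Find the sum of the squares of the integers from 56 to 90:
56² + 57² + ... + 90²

Use ∑_{k=1}^{n} k² = n(n+1)(2n+1)/6, then subtract the first 55 terms.
∑_{k=1}^{90} k² = 90×91×181/6 = 247065
∑_{k=1}^{55} k² = 55×56×111/6 = 56980
∑_{k=56}^{90} k² = 247065 - 56980 = 190085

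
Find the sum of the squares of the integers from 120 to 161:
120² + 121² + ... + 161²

Use ∑_{k=1}^{n} k² = n(n+1)(2n+1)/6, then subtract the first 119 terms.
∑_{k=1}^{161} k² = 161×162×323/6 = 1404081
∑_{k=1}^{119} k² = 119×120×239/6 = 568820
∑_{k=120}^{161} k² = 1404081 - 568820 = 835261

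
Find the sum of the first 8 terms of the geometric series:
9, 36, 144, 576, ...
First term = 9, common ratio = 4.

Sₙ = a(1 - rⁿ) / (1 - r)
S_8 = 9(1 - 4^8) / (1 - 4)
S_8 = 9(1 - 65536) / (-3)
S_8 = 196605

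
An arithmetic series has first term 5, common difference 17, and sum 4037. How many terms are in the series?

Using S = n/2 × [2a + (n-1)d]
4037 = n/2 × [2(5) + (n-1)(17)]
4037 = n/2 × [10 + 17n - 17]
8074 = n × [-7 + 17n]
17n² + (-7)n - 8074 = 0
Discriminant: Δ = (-7)² - 4(17)(-8074) = 49 + 549032 = 549081
√Δ = 741
n = [-(-7) + √Δ] / (2·17) = (7 + 741) / 34 = 748 / 34 = 22
(The negative root is discarded since n must be a positive integer.)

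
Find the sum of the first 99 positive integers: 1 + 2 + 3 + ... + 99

Formula: ∑k = n(n+1)/2
= 99×100/2
= 9900/2
= 4950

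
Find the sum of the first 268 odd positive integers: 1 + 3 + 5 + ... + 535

Sum of first n odd numbers = n²
= 268²
= 71824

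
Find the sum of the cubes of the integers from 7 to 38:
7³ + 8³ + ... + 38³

Use ∑_{k=1}^{n} k³ = [n(n+1)/2]², then subtract the first 6 terms.
∑_{k=1}^{38} k³ = [38×39/2]² = 741² = 549081
∑_{k=1}^{6} k³ = [6×7/2]² = 21² = 441
∑_{k=7}^{38} k³ = 549081 - 441 = 548640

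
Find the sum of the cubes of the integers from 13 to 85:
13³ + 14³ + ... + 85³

Use ∑_{k=1}^{n} k³ = [n(n+1)/2]², then subtract the first 12 terms.
∑_{k=1}^{85} k³ = [85×86/2]² = 3655² = 13359025
∑_{k=1}^{12} k³ = [12×13/2]² = 78² = 6084
∑_{k=13}^{85} k³ = 13359025 - 6084 = 13352941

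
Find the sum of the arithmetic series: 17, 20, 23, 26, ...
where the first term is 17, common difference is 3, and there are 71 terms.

Sₙ = n/2 × (first + last)
Last term = a + (n-1)d = 17 + (71-1)×3 = 227
S_71 = 71/2 × (17 + 227)
S_71 = 71/2 × 244 = 8662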